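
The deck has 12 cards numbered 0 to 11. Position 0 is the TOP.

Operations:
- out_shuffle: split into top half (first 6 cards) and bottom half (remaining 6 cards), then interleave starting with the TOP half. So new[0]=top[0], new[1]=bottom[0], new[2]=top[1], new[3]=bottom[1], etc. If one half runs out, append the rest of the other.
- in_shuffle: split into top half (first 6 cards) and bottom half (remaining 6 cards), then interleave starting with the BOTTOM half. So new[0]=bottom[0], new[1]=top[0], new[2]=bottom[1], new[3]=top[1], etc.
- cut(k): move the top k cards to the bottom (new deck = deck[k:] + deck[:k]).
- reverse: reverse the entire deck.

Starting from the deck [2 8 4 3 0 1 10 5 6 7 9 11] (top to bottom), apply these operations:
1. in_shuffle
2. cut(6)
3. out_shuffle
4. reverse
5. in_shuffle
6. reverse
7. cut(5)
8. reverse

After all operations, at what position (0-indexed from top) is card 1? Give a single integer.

After op 1 (in_shuffle): [10 2 5 8 6 4 7 3 9 0 11 1]
After op 2 (cut(6)): [7 3 9 0 11 1 10 2 5 8 6 4]
After op 3 (out_shuffle): [7 10 3 2 9 5 0 8 11 6 1 4]
After op 4 (reverse): [4 1 6 11 8 0 5 9 2 3 10 7]
After op 5 (in_shuffle): [5 4 9 1 2 6 3 11 10 8 7 0]
After op 6 (reverse): [0 7 8 10 11 3 6 2 1 9 4 5]
After op 7 (cut(5)): [3 6 2 1 9 4 5 0 7 8 10 11]
After op 8 (reverse): [11 10 8 7 0 5 4 9 1 2 6 3]
Card 1 is at position 8.

Answer: 8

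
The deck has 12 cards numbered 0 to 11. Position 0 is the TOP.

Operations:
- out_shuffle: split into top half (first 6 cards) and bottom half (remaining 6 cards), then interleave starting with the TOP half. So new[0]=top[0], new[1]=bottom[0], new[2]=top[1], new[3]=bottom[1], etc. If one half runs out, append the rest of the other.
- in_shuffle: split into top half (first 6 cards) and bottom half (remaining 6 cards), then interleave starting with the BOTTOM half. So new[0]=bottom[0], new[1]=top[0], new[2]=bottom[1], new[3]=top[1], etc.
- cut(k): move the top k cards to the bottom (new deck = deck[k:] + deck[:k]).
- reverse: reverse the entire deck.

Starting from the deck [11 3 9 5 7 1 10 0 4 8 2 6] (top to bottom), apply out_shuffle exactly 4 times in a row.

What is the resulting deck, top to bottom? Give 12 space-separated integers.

Answer: 11 8 0 1 5 3 2 4 10 7 9 6

Derivation:
After op 1 (out_shuffle): [11 10 3 0 9 4 5 8 7 2 1 6]
After op 2 (out_shuffle): [11 5 10 8 3 7 0 2 9 1 4 6]
After op 3 (out_shuffle): [11 0 5 2 10 9 8 1 3 4 7 6]
After op 4 (out_shuffle): [11 8 0 1 5 3 2 4 10 7 9 6]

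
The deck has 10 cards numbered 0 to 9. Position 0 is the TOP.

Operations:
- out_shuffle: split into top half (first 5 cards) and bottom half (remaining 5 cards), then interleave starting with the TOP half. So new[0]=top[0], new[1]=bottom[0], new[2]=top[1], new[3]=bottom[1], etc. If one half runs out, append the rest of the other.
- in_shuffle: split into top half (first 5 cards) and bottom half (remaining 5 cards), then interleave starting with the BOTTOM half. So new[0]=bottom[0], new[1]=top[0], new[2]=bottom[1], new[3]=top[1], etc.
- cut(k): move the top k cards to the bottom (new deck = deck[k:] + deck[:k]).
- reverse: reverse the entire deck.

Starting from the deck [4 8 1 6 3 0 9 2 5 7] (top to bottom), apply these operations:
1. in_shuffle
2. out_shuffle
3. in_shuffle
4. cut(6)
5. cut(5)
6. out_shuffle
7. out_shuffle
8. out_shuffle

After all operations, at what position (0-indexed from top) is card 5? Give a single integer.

After op 1 (in_shuffle): [0 4 9 8 2 1 5 6 7 3]
After op 2 (out_shuffle): [0 1 4 5 9 6 8 7 2 3]
After op 3 (in_shuffle): [6 0 8 1 7 4 2 5 3 9]
After op 4 (cut(6)): [2 5 3 9 6 0 8 1 7 4]
After op 5 (cut(5)): [0 8 1 7 4 2 5 3 9 6]
After op 6 (out_shuffle): [0 2 8 5 1 3 7 9 4 6]
After op 7 (out_shuffle): [0 3 2 7 8 9 5 4 1 6]
After op 8 (out_shuffle): [0 9 3 5 2 4 7 1 8 6]
Card 5 is at position 3.

Answer: 3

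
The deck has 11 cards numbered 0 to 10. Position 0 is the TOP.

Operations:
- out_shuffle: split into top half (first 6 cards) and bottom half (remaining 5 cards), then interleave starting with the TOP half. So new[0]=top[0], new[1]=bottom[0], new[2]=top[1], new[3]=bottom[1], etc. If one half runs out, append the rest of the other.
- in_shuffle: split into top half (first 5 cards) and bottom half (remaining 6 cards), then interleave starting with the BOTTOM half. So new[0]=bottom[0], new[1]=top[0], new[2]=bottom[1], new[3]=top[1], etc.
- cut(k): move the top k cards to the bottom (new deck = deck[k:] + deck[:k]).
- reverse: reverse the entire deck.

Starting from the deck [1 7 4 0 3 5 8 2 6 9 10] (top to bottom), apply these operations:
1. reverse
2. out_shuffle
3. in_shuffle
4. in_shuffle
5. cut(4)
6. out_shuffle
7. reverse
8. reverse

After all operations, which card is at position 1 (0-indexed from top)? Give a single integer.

Answer: 5

Derivation:
After op 1 (reverse): [10 9 6 2 8 5 3 0 4 7 1]
After op 2 (out_shuffle): [10 3 9 0 6 4 2 7 8 1 5]
After op 3 (in_shuffle): [4 10 2 3 7 9 8 0 1 6 5]
After op 4 (in_shuffle): [9 4 8 10 0 2 1 3 6 7 5]
After op 5 (cut(4)): [0 2 1 3 6 7 5 9 4 8 10]
After op 6 (out_shuffle): [0 5 2 9 1 4 3 8 6 10 7]
After op 7 (reverse): [7 10 6 8 3 4 1 9 2 5 0]
After op 8 (reverse): [0 5 2 9 1 4 3 8 6 10 7]
Position 1: card 5.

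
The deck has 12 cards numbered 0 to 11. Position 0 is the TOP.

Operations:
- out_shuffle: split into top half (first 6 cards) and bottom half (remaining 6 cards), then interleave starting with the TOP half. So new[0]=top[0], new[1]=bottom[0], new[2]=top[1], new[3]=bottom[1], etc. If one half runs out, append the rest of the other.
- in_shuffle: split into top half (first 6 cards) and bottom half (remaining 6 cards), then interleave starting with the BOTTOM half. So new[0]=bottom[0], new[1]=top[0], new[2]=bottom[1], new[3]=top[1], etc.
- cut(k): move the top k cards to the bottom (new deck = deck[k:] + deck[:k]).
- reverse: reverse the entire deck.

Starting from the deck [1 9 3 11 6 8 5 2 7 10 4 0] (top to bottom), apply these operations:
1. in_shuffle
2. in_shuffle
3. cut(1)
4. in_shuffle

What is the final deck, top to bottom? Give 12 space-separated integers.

After op 1 (in_shuffle): [5 1 2 9 7 3 10 11 4 6 0 8]
After op 2 (in_shuffle): [10 5 11 1 4 2 6 9 0 7 8 3]
After op 3 (cut(1)): [5 11 1 4 2 6 9 0 7 8 3 10]
After op 4 (in_shuffle): [9 5 0 11 7 1 8 4 3 2 10 6]

Answer: 9 5 0 11 7 1 8 4 3 2 10 6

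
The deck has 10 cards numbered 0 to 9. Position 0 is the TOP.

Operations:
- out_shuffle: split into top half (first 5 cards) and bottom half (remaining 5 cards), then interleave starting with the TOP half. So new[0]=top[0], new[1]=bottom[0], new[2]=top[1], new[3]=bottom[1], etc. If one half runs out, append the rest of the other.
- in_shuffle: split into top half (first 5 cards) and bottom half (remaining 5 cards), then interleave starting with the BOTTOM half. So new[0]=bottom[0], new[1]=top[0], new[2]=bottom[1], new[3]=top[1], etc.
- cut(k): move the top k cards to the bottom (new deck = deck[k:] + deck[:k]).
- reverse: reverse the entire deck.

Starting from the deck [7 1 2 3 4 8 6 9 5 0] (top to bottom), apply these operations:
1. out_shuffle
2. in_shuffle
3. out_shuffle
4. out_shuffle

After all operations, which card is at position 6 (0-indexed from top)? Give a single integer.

Answer: 4

Derivation:
After op 1 (out_shuffle): [7 8 1 6 2 9 3 5 4 0]
After op 2 (in_shuffle): [9 7 3 8 5 1 4 6 0 2]
After op 3 (out_shuffle): [9 1 7 4 3 6 8 0 5 2]
After op 4 (out_shuffle): [9 6 1 8 7 0 4 5 3 2]
Position 6: card 4.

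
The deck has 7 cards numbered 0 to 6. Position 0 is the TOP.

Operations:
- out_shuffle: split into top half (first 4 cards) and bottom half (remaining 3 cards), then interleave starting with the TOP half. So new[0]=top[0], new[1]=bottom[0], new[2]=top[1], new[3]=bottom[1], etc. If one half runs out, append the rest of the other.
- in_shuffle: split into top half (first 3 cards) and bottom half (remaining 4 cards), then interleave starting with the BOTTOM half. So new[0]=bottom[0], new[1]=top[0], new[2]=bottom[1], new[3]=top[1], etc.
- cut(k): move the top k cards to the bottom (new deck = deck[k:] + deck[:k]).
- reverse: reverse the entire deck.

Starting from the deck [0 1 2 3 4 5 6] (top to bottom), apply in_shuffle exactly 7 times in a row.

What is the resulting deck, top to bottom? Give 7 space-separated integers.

Answer: 3 0 4 1 5 2 6

Derivation:
After op 1 (in_shuffle): [3 0 4 1 5 2 6]
After op 2 (in_shuffle): [1 3 5 0 2 4 6]
After op 3 (in_shuffle): [0 1 2 3 4 5 6]
After op 4 (in_shuffle): [3 0 4 1 5 2 6]
After op 5 (in_shuffle): [1 3 5 0 2 4 6]
After op 6 (in_shuffle): [0 1 2 3 4 5 6]
After op 7 (in_shuffle): [3 0 4 1 5 2 6]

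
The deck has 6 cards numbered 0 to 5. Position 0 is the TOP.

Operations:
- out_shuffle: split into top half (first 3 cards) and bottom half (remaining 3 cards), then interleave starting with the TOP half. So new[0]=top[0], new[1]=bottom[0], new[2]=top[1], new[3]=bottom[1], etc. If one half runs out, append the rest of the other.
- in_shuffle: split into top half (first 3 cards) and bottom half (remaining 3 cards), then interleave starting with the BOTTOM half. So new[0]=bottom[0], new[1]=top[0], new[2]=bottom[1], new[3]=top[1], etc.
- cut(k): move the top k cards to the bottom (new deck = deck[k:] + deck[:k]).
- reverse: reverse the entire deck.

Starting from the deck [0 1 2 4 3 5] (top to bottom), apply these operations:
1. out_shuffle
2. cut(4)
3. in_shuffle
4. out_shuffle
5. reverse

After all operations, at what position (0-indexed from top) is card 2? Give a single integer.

Answer: 3

Derivation:
After op 1 (out_shuffle): [0 4 1 3 2 5]
After op 2 (cut(4)): [2 5 0 4 1 3]
After op 3 (in_shuffle): [4 2 1 5 3 0]
After op 4 (out_shuffle): [4 5 2 3 1 0]
After op 5 (reverse): [0 1 3 2 5 4]
Card 2 is at position 3.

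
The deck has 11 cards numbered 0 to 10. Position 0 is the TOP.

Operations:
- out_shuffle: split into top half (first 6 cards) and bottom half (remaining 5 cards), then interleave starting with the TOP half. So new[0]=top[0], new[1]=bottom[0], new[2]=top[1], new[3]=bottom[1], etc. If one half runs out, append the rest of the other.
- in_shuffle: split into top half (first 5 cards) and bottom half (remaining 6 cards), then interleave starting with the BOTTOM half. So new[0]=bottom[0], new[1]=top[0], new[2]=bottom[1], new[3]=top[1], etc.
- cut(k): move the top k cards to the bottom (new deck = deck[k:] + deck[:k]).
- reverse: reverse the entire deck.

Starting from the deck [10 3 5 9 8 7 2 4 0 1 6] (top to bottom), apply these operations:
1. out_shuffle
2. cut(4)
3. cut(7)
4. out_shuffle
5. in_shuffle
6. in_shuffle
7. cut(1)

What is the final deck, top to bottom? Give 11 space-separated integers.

Answer: 8 5 10 1 4 7 9 3 6 0 2

Derivation:
After op 1 (out_shuffle): [10 2 3 4 5 0 9 1 8 6 7]
After op 2 (cut(4)): [5 0 9 1 8 6 7 10 2 3 4]
After op 3 (cut(7)): [10 2 3 4 5 0 9 1 8 6 7]
After op 4 (out_shuffle): [10 9 2 1 3 8 4 6 5 7 0]
After op 5 (in_shuffle): [8 10 4 9 6 2 5 1 7 3 0]
After op 6 (in_shuffle): [2 8 5 10 1 4 7 9 3 6 0]
After op 7 (cut(1)): [8 5 10 1 4 7 9 3 6 0 2]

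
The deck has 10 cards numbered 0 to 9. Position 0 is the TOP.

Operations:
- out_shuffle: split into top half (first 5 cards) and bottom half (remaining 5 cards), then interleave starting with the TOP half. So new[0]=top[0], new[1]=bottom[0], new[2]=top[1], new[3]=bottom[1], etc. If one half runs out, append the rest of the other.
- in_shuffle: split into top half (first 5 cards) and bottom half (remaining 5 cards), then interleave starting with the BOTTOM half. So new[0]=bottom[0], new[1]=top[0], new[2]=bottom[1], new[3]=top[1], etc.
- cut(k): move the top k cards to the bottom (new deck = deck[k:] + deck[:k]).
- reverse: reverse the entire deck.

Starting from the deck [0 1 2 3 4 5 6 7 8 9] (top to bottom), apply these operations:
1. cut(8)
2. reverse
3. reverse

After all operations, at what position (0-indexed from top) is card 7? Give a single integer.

Answer: 9

Derivation:
After op 1 (cut(8)): [8 9 0 1 2 3 4 5 6 7]
After op 2 (reverse): [7 6 5 4 3 2 1 0 9 8]
After op 3 (reverse): [8 9 0 1 2 3 4 5 6 7]
Card 7 is at position 9.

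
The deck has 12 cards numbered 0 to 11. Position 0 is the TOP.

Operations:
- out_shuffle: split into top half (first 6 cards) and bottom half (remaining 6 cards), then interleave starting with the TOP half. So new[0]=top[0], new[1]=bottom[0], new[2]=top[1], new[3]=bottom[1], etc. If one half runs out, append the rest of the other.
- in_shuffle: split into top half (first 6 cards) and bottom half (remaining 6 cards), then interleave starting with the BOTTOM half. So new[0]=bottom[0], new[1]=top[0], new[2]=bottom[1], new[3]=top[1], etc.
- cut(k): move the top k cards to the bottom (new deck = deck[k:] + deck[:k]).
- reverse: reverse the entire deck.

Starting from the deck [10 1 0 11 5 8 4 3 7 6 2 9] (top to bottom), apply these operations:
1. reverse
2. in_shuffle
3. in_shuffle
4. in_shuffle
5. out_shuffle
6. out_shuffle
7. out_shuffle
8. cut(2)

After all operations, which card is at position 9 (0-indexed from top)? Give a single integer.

After op 1 (reverse): [9 2 6 7 3 4 8 5 11 0 1 10]
After op 2 (in_shuffle): [8 9 5 2 11 6 0 7 1 3 10 4]
After op 3 (in_shuffle): [0 8 7 9 1 5 3 2 10 11 4 6]
After op 4 (in_shuffle): [3 0 2 8 10 7 11 9 4 1 6 5]
After op 5 (out_shuffle): [3 11 0 9 2 4 8 1 10 6 7 5]
After op 6 (out_shuffle): [3 8 11 1 0 10 9 6 2 7 4 5]
After op 7 (out_shuffle): [3 9 8 6 11 2 1 7 0 4 10 5]
After op 8 (cut(2)): [8 6 11 2 1 7 0 4 10 5 3 9]
Position 9: card 5.

Answer: 5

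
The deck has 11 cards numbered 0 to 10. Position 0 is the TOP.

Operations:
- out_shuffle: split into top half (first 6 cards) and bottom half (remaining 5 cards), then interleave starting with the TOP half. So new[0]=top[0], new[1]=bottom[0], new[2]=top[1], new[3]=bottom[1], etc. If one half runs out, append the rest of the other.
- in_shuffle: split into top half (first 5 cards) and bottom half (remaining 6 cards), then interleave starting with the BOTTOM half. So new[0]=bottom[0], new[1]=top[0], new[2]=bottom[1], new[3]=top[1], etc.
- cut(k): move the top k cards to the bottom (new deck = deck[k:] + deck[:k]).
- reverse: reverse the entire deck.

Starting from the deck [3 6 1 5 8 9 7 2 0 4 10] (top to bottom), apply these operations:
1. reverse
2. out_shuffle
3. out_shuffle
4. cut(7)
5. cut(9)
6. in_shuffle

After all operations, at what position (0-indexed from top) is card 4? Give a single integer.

After op 1 (reverse): [10 4 0 2 7 9 8 5 1 6 3]
After op 2 (out_shuffle): [10 8 4 5 0 1 2 6 7 3 9]
After op 3 (out_shuffle): [10 2 8 6 4 7 5 3 0 9 1]
After op 4 (cut(7)): [3 0 9 1 10 2 8 6 4 7 5]
After op 5 (cut(9)): [7 5 3 0 9 1 10 2 8 6 4]
After op 6 (in_shuffle): [1 7 10 5 2 3 8 0 6 9 4]
Card 4 is at position 10.

Answer: 10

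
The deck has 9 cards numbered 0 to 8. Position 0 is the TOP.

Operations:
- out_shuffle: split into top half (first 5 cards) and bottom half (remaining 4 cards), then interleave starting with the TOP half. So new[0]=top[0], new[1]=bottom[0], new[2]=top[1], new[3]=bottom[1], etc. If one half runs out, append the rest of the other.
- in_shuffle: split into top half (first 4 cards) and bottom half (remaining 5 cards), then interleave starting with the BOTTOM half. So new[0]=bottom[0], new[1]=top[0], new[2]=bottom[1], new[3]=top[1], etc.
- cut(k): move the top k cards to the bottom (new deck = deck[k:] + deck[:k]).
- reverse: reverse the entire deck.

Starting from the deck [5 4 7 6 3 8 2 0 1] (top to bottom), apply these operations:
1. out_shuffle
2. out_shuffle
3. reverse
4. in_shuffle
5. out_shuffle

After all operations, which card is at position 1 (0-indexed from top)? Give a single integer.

After op 1 (out_shuffle): [5 8 4 2 7 0 6 1 3]
After op 2 (out_shuffle): [5 0 8 6 4 1 2 3 7]
After op 3 (reverse): [7 3 2 1 4 6 8 0 5]
After op 4 (in_shuffle): [4 7 6 3 8 2 0 1 5]
After op 5 (out_shuffle): [4 2 7 0 6 1 3 5 8]
Position 1: card 2.

Answer: 2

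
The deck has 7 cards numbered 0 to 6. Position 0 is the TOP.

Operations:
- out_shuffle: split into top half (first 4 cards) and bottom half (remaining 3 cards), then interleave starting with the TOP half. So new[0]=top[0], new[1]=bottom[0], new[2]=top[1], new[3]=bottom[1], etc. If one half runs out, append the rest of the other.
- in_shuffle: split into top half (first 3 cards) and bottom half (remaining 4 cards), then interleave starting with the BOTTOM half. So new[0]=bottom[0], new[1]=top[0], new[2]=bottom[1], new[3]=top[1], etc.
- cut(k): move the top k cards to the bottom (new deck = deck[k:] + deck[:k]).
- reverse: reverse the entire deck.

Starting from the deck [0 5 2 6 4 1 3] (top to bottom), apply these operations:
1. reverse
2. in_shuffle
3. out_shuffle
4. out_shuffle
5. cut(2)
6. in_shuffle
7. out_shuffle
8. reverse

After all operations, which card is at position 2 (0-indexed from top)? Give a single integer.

Answer: 4

Derivation:
After op 1 (reverse): [3 1 4 6 2 5 0]
After op 2 (in_shuffle): [6 3 2 1 5 4 0]
After op 3 (out_shuffle): [6 5 3 4 2 0 1]
After op 4 (out_shuffle): [6 2 5 0 3 1 4]
After op 5 (cut(2)): [5 0 3 1 4 6 2]
After op 6 (in_shuffle): [1 5 4 0 6 3 2]
After op 7 (out_shuffle): [1 6 5 3 4 2 0]
After op 8 (reverse): [0 2 4 3 5 6 1]
Position 2: card 4.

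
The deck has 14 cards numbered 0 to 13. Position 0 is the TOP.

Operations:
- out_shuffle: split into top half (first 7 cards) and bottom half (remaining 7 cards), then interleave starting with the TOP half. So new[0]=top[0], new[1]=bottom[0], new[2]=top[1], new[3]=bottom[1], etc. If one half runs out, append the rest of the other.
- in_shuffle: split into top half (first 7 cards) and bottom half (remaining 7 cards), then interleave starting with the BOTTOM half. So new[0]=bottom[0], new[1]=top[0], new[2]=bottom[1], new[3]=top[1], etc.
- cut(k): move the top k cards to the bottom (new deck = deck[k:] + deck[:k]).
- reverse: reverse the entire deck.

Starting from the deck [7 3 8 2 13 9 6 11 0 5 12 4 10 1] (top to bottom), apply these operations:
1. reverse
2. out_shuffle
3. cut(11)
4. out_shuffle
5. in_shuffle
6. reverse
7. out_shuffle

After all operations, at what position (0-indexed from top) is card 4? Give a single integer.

Answer: 7

Derivation:
After op 1 (reverse): [1 10 4 12 5 0 11 6 9 13 2 8 3 7]
After op 2 (out_shuffle): [1 6 10 9 4 13 12 2 5 8 0 3 11 7]
After op 3 (cut(11)): [3 11 7 1 6 10 9 4 13 12 2 5 8 0]
After op 4 (out_shuffle): [3 4 11 13 7 12 1 2 6 5 10 8 9 0]
After op 5 (in_shuffle): [2 3 6 4 5 11 10 13 8 7 9 12 0 1]
After op 6 (reverse): [1 0 12 9 7 8 13 10 11 5 4 6 3 2]
After op 7 (out_shuffle): [1 10 0 11 12 5 9 4 7 6 8 3 13 2]
Card 4 is at position 7.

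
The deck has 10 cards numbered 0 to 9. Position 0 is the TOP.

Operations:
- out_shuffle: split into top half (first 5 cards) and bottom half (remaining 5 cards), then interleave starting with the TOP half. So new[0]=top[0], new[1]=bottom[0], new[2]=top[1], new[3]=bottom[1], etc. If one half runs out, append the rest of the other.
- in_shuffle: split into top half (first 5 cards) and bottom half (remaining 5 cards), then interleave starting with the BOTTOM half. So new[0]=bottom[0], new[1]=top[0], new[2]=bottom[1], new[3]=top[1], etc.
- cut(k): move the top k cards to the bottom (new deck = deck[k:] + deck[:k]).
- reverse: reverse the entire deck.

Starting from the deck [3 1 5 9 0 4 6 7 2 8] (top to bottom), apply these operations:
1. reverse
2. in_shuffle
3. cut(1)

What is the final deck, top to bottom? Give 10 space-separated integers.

After op 1 (reverse): [8 2 7 6 4 0 9 5 1 3]
After op 2 (in_shuffle): [0 8 9 2 5 7 1 6 3 4]
After op 3 (cut(1)): [8 9 2 5 7 1 6 3 4 0]

Answer: 8 9 2 5 7 1 6 3 4 0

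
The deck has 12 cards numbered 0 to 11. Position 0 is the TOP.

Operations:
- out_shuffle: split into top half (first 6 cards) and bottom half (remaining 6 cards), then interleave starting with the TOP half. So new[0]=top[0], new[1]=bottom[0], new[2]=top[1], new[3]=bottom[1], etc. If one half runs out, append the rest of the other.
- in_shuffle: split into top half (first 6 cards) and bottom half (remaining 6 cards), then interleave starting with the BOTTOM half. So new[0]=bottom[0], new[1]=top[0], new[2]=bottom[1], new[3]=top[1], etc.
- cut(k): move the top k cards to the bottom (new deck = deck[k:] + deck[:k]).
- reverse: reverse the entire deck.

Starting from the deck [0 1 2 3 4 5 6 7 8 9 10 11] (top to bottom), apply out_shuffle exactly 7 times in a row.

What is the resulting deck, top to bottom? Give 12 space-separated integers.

Answer: 0 8 5 2 10 7 4 1 9 6 3 11

Derivation:
After op 1 (out_shuffle): [0 6 1 7 2 8 3 9 4 10 5 11]
After op 2 (out_shuffle): [0 3 6 9 1 4 7 10 2 5 8 11]
After op 3 (out_shuffle): [0 7 3 10 6 2 9 5 1 8 4 11]
After op 4 (out_shuffle): [0 9 7 5 3 1 10 8 6 4 2 11]
After op 5 (out_shuffle): [0 10 9 8 7 6 5 4 3 2 1 11]
After op 6 (out_shuffle): [0 5 10 4 9 3 8 2 7 1 6 11]
After op 7 (out_shuffle): [0 8 5 2 10 7 4 1 9 6 3 11]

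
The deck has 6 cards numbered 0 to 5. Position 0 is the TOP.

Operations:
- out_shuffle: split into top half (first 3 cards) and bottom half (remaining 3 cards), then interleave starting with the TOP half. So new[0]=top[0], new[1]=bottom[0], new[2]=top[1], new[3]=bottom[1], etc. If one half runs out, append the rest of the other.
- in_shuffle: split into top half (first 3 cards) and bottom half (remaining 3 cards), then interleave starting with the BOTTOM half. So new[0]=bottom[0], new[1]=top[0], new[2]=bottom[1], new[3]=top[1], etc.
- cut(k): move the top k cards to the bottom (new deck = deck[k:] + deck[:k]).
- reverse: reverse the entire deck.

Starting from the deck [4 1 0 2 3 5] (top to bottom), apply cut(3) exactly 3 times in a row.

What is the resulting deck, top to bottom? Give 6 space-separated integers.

Answer: 2 3 5 4 1 0

Derivation:
After op 1 (cut(3)): [2 3 5 4 1 0]
After op 2 (cut(3)): [4 1 0 2 3 5]
After op 3 (cut(3)): [2 3 5 4 1 0]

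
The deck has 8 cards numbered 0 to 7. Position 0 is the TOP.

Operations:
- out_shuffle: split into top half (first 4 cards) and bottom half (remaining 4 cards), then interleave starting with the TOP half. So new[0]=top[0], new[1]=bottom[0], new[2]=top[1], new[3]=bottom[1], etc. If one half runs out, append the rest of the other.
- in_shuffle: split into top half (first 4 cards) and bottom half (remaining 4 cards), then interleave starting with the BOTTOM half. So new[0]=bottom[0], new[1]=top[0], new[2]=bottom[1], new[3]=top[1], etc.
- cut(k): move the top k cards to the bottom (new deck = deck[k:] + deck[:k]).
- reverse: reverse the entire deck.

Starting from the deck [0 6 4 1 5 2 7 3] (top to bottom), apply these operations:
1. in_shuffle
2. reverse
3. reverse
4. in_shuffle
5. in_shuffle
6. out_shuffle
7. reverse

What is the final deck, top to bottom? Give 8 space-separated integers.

Answer: 0 5 6 2 4 7 1 3

Derivation:
After op 1 (in_shuffle): [5 0 2 6 7 4 3 1]
After op 2 (reverse): [1 3 4 7 6 2 0 5]
After op 3 (reverse): [5 0 2 6 7 4 3 1]
After op 4 (in_shuffle): [7 5 4 0 3 2 1 6]
After op 5 (in_shuffle): [3 7 2 5 1 4 6 0]
After op 6 (out_shuffle): [3 1 7 4 2 6 5 0]
After op 7 (reverse): [0 5 6 2 4 7 1 3]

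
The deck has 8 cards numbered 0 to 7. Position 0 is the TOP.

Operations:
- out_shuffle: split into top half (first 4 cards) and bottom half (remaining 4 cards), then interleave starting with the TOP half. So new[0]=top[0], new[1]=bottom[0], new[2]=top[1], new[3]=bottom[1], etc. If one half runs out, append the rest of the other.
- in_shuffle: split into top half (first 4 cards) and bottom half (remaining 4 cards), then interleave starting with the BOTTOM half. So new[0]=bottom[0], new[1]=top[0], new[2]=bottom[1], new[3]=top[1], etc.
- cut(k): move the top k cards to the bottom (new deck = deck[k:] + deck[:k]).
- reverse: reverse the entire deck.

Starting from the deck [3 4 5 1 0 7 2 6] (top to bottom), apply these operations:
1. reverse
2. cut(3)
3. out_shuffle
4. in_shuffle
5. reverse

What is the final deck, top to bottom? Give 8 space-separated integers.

After op 1 (reverse): [6 2 7 0 1 5 4 3]
After op 2 (cut(3)): [0 1 5 4 3 6 2 7]
After op 3 (out_shuffle): [0 3 1 6 5 2 4 7]
After op 4 (in_shuffle): [5 0 2 3 4 1 7 6]
After op 5 (reverse): [6 7 1 4 3 2 0 5]

Answer: 6 7 1 4 3 2 0 5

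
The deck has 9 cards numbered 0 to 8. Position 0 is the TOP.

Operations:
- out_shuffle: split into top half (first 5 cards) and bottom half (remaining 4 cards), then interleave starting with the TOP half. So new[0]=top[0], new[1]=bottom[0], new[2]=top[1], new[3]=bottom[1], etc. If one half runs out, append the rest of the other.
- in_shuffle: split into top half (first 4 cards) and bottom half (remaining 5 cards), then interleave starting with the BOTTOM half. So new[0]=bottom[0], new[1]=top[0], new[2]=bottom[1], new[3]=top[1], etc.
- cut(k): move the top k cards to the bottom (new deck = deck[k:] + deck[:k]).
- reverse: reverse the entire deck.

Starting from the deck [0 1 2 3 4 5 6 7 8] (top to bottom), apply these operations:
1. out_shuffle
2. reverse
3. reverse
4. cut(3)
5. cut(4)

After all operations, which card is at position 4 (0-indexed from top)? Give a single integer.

After op 1 (out_shuffle): [0 5 1 6 2 7 3 8 4]
After op 2 (reverse): [4 8 3 7 2 6 1 5 0]
After op 3 (reverse): [0 5 1 6 2 7 3 8 4]
After op 4 (cut(3)): [6 2 7 3 8 4 0 5 1]
After op 5 (cut(4)): [8 4 0 5 1 6 2 7 3]
Position 4: card 1.

Answer: 1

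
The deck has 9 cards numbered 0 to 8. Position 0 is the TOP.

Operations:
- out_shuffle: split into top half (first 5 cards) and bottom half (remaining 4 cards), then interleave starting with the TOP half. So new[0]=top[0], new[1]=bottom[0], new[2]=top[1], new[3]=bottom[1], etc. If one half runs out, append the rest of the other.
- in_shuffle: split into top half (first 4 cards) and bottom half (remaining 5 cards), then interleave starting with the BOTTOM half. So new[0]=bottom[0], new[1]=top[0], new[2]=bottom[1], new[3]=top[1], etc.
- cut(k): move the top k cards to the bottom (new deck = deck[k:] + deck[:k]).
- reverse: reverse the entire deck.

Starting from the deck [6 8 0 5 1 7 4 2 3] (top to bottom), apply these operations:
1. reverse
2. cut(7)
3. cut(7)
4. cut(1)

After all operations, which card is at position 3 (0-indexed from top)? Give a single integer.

After op 1 (reverse): [3 2 4 7 1 5 0 8 6]
After op 2 (cut(7)): [8 6 3 2 4 7 1 5 0]
After op 3 (cut(7)): [5 0 8 6 3 2 4 7 1]
After op 4 (cut(1)): [0 8 6 3 2 4 7 1 5]
Position 3: card 3.

Answer: 3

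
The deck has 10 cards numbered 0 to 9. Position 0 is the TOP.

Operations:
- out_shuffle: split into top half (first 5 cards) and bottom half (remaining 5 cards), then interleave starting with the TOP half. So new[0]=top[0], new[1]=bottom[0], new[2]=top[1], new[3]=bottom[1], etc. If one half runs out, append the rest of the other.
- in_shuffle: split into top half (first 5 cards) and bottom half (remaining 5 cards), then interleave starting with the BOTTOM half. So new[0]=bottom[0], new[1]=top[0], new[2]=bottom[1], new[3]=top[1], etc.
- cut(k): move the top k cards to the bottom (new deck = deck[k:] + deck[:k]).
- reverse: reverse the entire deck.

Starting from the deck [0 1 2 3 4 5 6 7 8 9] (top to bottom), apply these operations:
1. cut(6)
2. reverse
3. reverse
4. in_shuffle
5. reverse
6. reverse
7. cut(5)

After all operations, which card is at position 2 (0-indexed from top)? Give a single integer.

After op 1 (cut(6)): [6 7 8 9 0 1 2 3 4 5]
After op 2 (reverse): [5 4 3 2 1 0 9 8 7 6]
After op 3 (reverse): [6 7 8 9 0 1 2 3 4 5]
After op 4 (in_shuffle): [1 6 2 7 3 8 4 9 5 0]
After op 5 (reverse): [0 5 9 4 8 3 7 2 6 1]
After op 6 (reverse): [1 6 2 7 3 8 4 9 5 0]
After op 7 (cut(5)): [8 4 9 5 0 1 6 2 7 3]
Position 2: card 9.

Answer: 9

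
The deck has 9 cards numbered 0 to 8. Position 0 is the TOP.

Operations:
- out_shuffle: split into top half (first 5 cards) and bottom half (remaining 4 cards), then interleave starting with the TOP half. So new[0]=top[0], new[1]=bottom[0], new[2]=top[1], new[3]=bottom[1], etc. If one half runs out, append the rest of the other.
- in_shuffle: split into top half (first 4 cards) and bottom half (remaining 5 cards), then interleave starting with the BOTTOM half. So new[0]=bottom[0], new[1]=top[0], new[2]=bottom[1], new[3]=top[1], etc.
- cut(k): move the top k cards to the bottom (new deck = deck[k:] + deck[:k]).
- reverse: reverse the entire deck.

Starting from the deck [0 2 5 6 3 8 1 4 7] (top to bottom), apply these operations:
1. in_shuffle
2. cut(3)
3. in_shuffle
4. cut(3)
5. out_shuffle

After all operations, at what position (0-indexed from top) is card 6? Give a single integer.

Answer: 3

Derivation:
After op 1 (in_shuffle): [3 0 8 2 1 5 4 6 7]
After op 2 (cut(3)): [2 1 5 4 6 7 3 0 8]
After op 3 (in_shuffle): [6 2 7 1 3 5 0 4 8]
After op 4 (cut(3)): [1 3 5 0 4 8 6 2 7]
After op 5 (out_shuffle): [1 8 3 6 5 2 0 7 4]
Card 6 is at position 3.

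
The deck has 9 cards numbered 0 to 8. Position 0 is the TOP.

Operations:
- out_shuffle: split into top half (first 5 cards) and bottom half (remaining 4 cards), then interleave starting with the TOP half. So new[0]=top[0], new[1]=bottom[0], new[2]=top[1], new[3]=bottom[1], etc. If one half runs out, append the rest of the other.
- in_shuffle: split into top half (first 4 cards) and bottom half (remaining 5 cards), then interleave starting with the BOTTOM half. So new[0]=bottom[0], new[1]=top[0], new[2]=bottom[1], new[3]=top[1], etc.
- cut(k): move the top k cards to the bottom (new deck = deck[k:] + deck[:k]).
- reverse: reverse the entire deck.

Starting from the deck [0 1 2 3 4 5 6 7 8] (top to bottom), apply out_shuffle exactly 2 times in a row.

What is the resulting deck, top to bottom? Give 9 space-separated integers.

After op 1 (out_shuffle): [0 5 1 6 2 7 3 8 4]
After op 2 (out_shuffle): [0 7 5 3 1 8 6 4 2]

Answer: 0 7 5 3 1 8 6 4 2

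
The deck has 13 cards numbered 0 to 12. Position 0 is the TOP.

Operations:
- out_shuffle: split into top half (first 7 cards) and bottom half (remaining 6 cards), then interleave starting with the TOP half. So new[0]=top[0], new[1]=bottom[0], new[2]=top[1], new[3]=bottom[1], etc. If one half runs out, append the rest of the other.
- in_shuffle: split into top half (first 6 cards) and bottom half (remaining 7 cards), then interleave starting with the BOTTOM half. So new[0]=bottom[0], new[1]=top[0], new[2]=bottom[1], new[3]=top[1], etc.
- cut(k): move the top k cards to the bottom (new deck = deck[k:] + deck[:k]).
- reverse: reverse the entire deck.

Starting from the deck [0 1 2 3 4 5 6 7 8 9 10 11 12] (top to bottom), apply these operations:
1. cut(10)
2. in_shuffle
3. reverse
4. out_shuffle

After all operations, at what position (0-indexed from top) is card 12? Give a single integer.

Answer: 1

Derivation:
After op 1 (cut(10)): [10 11 12 0 1 2 3 4 5 6 7 8 9]
After op 2 (in_shuffle): [3 10 4 11 5 12 6 0 7 1 8 2 9]
After op 3 (reverse): [9 2 8 1 7 0 6 12 5 11 4 10 3]
After op 4 (out_shuffle): [9 12 2 5 8 11 1 4 7 10 0 3 6]
Card 12 is at position 1.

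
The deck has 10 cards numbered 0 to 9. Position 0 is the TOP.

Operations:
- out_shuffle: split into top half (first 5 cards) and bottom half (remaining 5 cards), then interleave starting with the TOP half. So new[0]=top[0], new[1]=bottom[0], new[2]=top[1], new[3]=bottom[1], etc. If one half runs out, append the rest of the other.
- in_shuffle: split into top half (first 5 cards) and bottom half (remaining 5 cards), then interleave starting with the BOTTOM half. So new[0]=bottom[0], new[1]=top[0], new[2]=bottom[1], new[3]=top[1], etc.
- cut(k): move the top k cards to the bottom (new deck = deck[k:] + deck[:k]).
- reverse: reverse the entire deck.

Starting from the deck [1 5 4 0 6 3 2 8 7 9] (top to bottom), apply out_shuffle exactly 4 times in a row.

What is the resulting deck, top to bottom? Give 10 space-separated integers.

Answer: 1 6 7 0 8 4 2 5 3 9

Derivation:
After op 1 (out_shuffle): [1 3 5 2 4 8 0 7 6 9]
After op 2 (out_shuffle): [1 8 3 0 5 7 2 6 4 9]
After op 3 (out_shuffle): [1 7 8 2 3 6 0 4 5 9]
After op 4 (out_shuffle): [1 6 7 0 8 4 2 5 3 9]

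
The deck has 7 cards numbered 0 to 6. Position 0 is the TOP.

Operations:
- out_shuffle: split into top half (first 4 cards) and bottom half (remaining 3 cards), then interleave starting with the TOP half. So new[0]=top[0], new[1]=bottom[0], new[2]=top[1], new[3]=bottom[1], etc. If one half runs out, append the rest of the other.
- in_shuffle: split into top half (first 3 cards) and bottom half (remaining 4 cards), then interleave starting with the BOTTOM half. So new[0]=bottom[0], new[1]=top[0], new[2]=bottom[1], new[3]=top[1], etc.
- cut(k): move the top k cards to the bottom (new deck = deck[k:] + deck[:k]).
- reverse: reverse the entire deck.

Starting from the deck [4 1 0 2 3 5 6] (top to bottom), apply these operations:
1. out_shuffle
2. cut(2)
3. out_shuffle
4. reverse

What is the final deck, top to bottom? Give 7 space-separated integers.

After op 1 (out_shuffle): [4 3 1 5 0 6 2]
After op 2 (cut(2)): [1 5 0 6 2 4 3]
After op 3 (out_shuffle): [1 2 5 4 0 3 6]
After op 4 (reverse): [6 3 0 4 5 2 1]

Answer: 6 3 0 4 5 2 1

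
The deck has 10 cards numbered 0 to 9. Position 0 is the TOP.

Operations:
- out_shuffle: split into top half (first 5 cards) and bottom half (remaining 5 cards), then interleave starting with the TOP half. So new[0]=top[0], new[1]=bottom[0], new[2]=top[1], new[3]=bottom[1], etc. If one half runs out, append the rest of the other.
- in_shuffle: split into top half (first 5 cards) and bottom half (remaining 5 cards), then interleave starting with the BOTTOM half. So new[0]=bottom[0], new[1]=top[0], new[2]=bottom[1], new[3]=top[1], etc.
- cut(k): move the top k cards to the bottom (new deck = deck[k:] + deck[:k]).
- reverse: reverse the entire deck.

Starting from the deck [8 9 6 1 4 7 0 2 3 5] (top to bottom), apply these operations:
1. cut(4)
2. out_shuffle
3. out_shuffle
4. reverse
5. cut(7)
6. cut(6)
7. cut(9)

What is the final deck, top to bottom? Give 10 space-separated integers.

After op 1 (cut(4)): [4 7 0 2 3 5 8 9 6 1]
After op 2 (out_shuffle): [4 5 7 8 0 9 2 6 3 1]
After op 3 (out_shuffle): [4 9 5 2 7 6 8 3 0 1]
After op 4 (reverse): [1 0 3 8 6 7 2 5 9 4]
After op 5 (cut(7)): [5 9 4 1 0 3 8 6 7 2]
After op 6 (cut(6)): [8 6 7 2 5 9 4 1 0 3]
After op 7 (cut(9)): [3 8 6 7 2 5 9 4 1 0]

Answer: 3 8 6 7 2 5 9 4 1 0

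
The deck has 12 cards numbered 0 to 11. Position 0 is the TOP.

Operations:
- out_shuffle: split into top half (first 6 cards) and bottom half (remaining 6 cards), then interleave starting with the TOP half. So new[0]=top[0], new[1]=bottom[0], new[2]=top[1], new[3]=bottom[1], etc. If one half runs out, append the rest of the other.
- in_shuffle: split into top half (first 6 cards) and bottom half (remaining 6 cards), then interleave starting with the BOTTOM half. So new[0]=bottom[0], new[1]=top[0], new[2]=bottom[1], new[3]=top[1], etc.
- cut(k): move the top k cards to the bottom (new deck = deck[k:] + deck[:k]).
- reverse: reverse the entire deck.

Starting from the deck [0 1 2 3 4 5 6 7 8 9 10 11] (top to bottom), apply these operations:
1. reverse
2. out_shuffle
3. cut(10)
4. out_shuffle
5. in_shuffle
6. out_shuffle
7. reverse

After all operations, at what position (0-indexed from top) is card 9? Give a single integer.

Answer: 5

Derivation:
After op 1 (reverse): [11 10 9 8 7 6 5 4 3 2 1 0]
After op 2 (out_shuffle): [11 5 10 4 9 3 8 2 7 1 6 0]
After op 3 (cut(10)): [6 0 11 5 10 4 9 3 8 2 7 1]
After op 4 (out_shuffle): [6 9 0 3 11 8 5 2 10 7 4 1]
After op 5 (in_shuffle): [5 6 2 9 10 0 7 3 4 11 1 8]
After op 6 (out_shuffle): [5 7 6 3 2 4 9 11 10 1 0 8]
After op 7 (reverse): [8 0 1 10 11 9 4 2 3 6 7 5]
Card 9 is at position 5.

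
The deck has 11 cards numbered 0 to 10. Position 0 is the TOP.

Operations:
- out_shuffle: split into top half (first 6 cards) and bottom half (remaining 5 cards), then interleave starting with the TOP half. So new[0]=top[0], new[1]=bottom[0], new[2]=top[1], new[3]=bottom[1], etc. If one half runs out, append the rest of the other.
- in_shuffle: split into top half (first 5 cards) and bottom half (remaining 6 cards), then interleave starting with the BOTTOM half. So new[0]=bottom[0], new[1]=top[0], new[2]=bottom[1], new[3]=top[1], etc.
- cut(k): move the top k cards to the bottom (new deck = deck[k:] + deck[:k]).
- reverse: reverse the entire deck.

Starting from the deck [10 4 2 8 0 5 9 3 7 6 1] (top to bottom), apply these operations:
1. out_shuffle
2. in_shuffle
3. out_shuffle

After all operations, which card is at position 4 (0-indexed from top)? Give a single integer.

After op 1 (out_shuffle): [10 9 4 3 2 7 8 6 0 1 5]
After op 2 (in_shuffle): [7 10 8 9 6 4 0 3 1 2 5]
After op 3 (out_shuffle): [7 0 10 3 8 1 9 2 6 5 4]
Position 4: card 8.

Answer: 8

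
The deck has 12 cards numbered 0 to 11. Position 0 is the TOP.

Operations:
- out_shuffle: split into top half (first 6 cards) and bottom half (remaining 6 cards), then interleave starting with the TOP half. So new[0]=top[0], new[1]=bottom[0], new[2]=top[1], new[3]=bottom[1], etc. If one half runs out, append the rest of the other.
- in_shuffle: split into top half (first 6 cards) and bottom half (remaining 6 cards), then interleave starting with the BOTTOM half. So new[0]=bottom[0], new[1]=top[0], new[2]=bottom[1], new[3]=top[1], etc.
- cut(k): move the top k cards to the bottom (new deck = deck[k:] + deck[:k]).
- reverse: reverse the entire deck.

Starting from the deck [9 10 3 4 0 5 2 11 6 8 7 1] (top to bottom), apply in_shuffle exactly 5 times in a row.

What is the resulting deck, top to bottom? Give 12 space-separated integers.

After op 1 (in_shuffle): [2 9 11 10 6 3 8 4 7 0 1 5]
After op 2 (in_shuffle): [8 2 4 9 7 11 0 10 1 6 5 3]
After op 3 (in_shuffle): [0 8 10 2 1 4 6 9 5 7 3 11]
After op 4 (in_shuffle): [6 0 9 8 5 10 7 2 3 1 11 4]
After op 5 (in_shuffle): [7 6 2 0 3 9 1 8 11 5 4 10]

Answer: 7 6 2 0 3 9 1 8 11 5 4 10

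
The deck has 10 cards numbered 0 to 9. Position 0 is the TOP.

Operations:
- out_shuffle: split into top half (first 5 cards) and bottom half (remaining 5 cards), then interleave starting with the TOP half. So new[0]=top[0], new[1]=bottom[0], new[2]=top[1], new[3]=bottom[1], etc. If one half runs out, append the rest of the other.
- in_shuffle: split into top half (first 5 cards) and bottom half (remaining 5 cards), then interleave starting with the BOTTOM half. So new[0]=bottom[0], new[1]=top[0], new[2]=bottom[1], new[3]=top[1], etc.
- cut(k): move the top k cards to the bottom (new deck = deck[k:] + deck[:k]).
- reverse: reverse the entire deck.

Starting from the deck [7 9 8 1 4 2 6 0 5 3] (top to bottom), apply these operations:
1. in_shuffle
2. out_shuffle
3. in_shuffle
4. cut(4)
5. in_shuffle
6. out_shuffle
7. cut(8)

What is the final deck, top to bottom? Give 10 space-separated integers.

Answer: 2 4 6 0 3 9 1 5 7 8

Derivation:
After op 1 (in_shuffle): [2 7 6 9 0 8 5 1 3 4]
After op 2 (out_shuffle): [2 8 7 5 6 1 9 3 0 4]
After op 3 (in_shuffle): [1 2 9 8 3 7 0 5 4 6]
After op 4 (cut(4)): [3 7 0 5 4 6 1 2 9 8]
After op 5 (in_shuffle): [6 3 1 7 2 0 9 5 8 4]
After op 6 (out_shuffle): [6 0 3 9 1 5 7 8 2 4]
After op 7 (cut(8)): [2 4 6 0 3 9 1 5 7 8]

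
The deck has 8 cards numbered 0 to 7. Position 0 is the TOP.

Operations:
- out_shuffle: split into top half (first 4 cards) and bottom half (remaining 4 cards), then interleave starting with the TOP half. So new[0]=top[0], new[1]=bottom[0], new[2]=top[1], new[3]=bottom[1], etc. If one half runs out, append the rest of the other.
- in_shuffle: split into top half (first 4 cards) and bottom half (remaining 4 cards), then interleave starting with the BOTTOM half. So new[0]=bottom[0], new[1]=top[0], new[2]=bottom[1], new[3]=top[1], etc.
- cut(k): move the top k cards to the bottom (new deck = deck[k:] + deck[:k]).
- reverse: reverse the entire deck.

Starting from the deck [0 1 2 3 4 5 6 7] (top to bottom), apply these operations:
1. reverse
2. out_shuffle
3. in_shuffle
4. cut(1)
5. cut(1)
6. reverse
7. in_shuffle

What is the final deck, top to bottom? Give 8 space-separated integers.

After op 1 (reverse): [7 6 5 4 3 2 1 0]
After op 2 (out_shuffle): [7 3 6 2 5 1 4 0]
After op 3 (in_shuffle): [5 7 1 3 4 6 0 2]
After op 4 (cut(1)): [7 1 3 4 6 0 2 5]
After op 5 (cut(1)): [1 3 4 6 0 2 5 7]
After op 6 (reverse): [7 5 2 0 6 4 3 1]
After op 7 (in_shuffle): [6 7 4 5 3 2 1 0]

Answer: 6 7 4 5 3 2 1 0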